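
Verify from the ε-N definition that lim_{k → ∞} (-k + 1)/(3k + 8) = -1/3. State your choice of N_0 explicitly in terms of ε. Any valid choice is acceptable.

N_0 = (11/9)/ε

Let ε > 0. For k ≥ 1, |(-k + 1)/(3k + 8) + 1/3| = |11|/(3(3k + 8)) = 11/(3(3k + 8)).
Since 3k + 8 ≥ 3k for k ≥ 1, this is ≤ 11/(3·3k) = (11/9)/k.
So |(-k + 1)/(3k + 8) + 1/3| < ε whenever k > (11/9)/ε.
Take N_0 = (11/9)/ε. If k > N_0 then |(-k + 1)/(3k + 8) + 1/3| ≤ (11/9)/k < ε.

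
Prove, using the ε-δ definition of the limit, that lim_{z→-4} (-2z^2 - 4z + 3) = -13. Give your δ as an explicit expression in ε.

Let ε > 0. We want δ > 0 such that 0 < |z + 4| < δ implies |(-2z^2 - 4z + 3) + 13| < ε.
(-2z^2 - 4z + 3) + 13 = -2z^2 - 4z + 16 = (z + 4)(-2z + 4).
So |(-2z^2 - 4z + 3) + 13| = |z + 4|·|-2z + 4|.
Require δ ≤ 1. Then |z + 4| < 1 gives |z| < 5, and by the triangle inequality |-2z + 4| ≤ 2·5 + 4 = 14.
Hence |(-2z^2 - 4z + 3) + 13| ≤ 14|z + 4| < ε provided |z + 4| < ε/14.
Take δ = min(1, ε/14). Then 0 < |z + 4| < δ gives both |z + 4| < 1 and |z + 4| < ε/14, so |(-2z^2 - 4z + 3) + 13| < ε.

δ = min(1, ε/14)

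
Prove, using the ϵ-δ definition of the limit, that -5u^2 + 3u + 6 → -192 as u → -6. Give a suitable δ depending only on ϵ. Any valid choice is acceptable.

Fix ϵ > 0. We want δ > 0 such that 0 < |u + 6| < δ implies |(-5u^2 + 3u + 6) + 192| < ϵ.
(-5u^2 + 3u + 6) + 192 = -5u^2 + 3u + 198 = (u + 6)(-5u + 33).
So |(-5u^2 + 3u + 6) + 192| = |u + 6|·|-5u + 33|.
Require δ ≤ 1. Then |u + 6| < 1 gives |u| < 7, and by the triangle inequality |-5u + 33| ≤ 5·7 + 33 = 68.
Hence |(-5u^2 + 3u + 6) + 192| ≤ 68|u + 6| < ϵ provided |u + 6| < ϵ/68.
Take δ = min(1, ϵ/68). Then 0 < |u + 6| < δ gives both |u + 6| < 1 and |u + 6| < ϵ/68, so |(-5u^2 + 3u + 6) + 192| < ϵ.

δ = min(1, ϵ/68)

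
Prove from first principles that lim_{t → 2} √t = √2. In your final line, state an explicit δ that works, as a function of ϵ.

Let ϵ > 0 be given. We want δ > 0 such that 0 < |t − 2| < δ implies |√t − √2| < ϵ.
Rationalise: √t − √2 = (t − 2)/(√t + √2), so |√t − √2| = |t − 2|/(√t + √2).
Restrict δ ≤ 2 so that |t − 2| < 2 forces t > 0, and then √t + √2 > √2.
Hence |√t − √2| < |t − 2|/√2, which is < ϵ once |t − 2| < √2·ϵ.
Take δ = min(2, √2·ϵ). If 0 < |t − 2| < δ then t > 0 and |√t − √2| < |t − 2|/√2 < ϵ.

δ = min(2, √2·ϵ)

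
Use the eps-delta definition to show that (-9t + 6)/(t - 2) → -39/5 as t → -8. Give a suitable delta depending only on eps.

Fix eps > 0. We want delta > 0 with 0 < |t + 8| < delta ⇒ |(-9t + 6)/(t - 2) + 39/5| < eps.
Combining over a common denominator, (-9t + 6)/(t - 2) + 39/5 = [(-9t + 6)·(-10) − 78·(t - 2)] / [(-10)·(t - 2)] = 12(t + 8) / ((-10)(t - 2)).
So |(-9t + 6)/(t - 2) + 39/5| = 12|t + 8| / (10·|t − 2|).
Restrict delta ≤ 5. Then |t + 8| < 5 gives |t − 2| = |(t + 8) + (-10)| ≥ 10 − 5 = 5.
Hence |(-9t + 6)/(t - 2) + 39/5| < 12|t + 8|/(10·5) = (6/25)|t + 8|, which is < eps once |t + 8| < (25/6)eps.
Take delta = min(5, (25/6)eps). Then 0 < |t + 8| < delta forces both bounds, so |(-9t + 6)/(t - 2) + 39/5| < eps.

delta = min(5, (25/6)eps)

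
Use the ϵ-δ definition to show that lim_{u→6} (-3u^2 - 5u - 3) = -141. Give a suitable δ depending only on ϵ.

Let ϵ > 0 be given. We want δ > 0 such that 0 < |u − 6| < δ implies |(-3u^2 - 5u - 3) + 141| < ϵ.
(-3u^2 - 5u - 3) + 141 = -3u^2 - 5u + 138 = (u − 6)(-3u - 23).
So |(-3u^2 - 5u - 3) + 141| = |u − 6|·|-3u - 23|.
Assume first that |u − 6| < 1, so |u| < 7. Then |-3u - 23| ≤ 3·7 + 23 = 44.
Hence |(-3u^2 - 5u - 3) + 141| ≤ 44|u − 6| < ϵ provided |u − 6| < ϵ/44.
Take δ = min(1, ϵ/44). Then 0 < |u − 6| < δ gives both |u − 6| < 1 and |u − 6| < ϵ/44, so |(-3u^2 - 5u - 3) + 141| < ϵ.

δ = min(1, ϵ/44)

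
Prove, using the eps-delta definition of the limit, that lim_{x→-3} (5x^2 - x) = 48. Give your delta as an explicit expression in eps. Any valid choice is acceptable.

Suppose eps > 0. We want delta > 0 such that 0 < |x + 3| < delta implies |(5x^2 - x) − 48| < eps.
(5x^2 - x) − 48 = 5x^2 - x - 48 = (x + 3)(5x - 16).
So |(5x^2 - x) − 48| = |x + 3|·|5x - 16|.
Assume first that |x + 3| < 2, so |x| < 5. Then |5x - 16| ≤ 5·5 + 16 = 41.
Hence |(5x^2 - x) − 48| ≤ 41|x + 3| < eps provided |x + 3| < eps/41.
Take delta = min(2, eps/41). Then 0 < |x + 3| < delta gives both |x + 3| < 2 and |x + 3| < eps/41, so |(5x^2 - x) − 48| < eps.

delta = min(2, eps/41)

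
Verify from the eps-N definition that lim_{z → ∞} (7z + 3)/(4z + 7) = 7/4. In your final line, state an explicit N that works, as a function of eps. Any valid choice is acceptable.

N = (37/16)/eps

Suppose eps > 0. We seek N > 0 such that z > N implies |(7z + 3)/(4z + 7) − (7/4)| < eps.
(7z + 3)/(4z + 7) − (7/4) = (4(7z + 3) − 7(4z + 7)) / (4(4z + 7)) = -37/(4(4z + 7)).
For z > 0 we have 4z + 7 > 4z, so |(7z + 3)/(4z + 7) − (7/4)| = 37/(4(4z + 7)) < 37/(4·4z) = (37/16)/z.
Thus |(7z + 3)/(4z + 7) − (7/4)| < eps whenever z > (37/16)/eps.
Take N = (37/16)/eps. If z > N then |(7z + 3)/(4z + 7) − (7/4)| < (37/16)/z < eps.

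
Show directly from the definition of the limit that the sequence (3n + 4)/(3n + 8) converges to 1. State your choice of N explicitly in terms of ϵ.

N = (4/3)/ϵ

Fix ϵ > 0. For n ≥ 1, |(3n + 4)/(3n + 8) − 1| = |-12|/(3(3n + 8)) = 12/(3(3n + 8)).
Since 3n + 8 ≥ 3n for n ≥ 1, this is ≤ 12/(3·3n) = (4/3)/n.
So |(3n + 4)/(3n + 8) − 1| < ϵ whenever n > (4/3)/ϵ.
Take N = (4/3)/ϵ. If n > N then |(3n + 4)/(3n + 8) − 1| ≤ (4/3)/n < ϵ.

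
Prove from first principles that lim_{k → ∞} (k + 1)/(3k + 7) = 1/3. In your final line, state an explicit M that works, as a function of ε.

M = (4/9)/ε

Let ε > 0. For k ≥ 1, |(k + 1)/(3k + 7) − (1/3)| = |-4|/(3(3k + 7)) = 4/(3(3k + 7)).
Since 3k + 7 ≥ 3k for k ≥ 1, this is ≤ 4/(3·3k) = (4/9)/k.
So |(k + 1)/(3k + 7) − (1/3)| < ε whenever k > (4/9)/ε.
Take M = (4/9)/ε. If k > M then |(k + 1)/(3k + 7) − (1/3)| ≤ (4/9)/k < ε.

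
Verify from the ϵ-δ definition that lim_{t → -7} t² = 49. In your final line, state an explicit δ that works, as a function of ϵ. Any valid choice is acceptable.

Let ϵ > 0 be given. We seek δ > 0 with 0 < |t + 7| < δ ⇒ |t² − 49| < ϵ.
Factor: t² − 49 = (t + 7)(t - 7), so |t² − 49| = |t + 7|·|t - 7|.
Impose δ ≤ 1 so that |t| < 8; then |t - 7| ≤ 15.
Hence |t² − 49| ≤ 15|t + 7|, which is < ϵ once |t + 7| < ϵ/15.
Take δ = min(1, ϵ/15). If 0 < |t + 7| < δ then both bounds hold and |t² − 49| ≤ 15|t + 7| < 15·(ϵ/15) = ϵ.

δ = min(1, ϵ/15)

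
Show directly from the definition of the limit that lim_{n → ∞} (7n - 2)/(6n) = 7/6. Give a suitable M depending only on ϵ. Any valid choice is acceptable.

Fix ϵ > 0. For n ≥ 1, |(7n - 2)/(6n) − (7/6)| = |-12|/(6(6n)) = 12/(6(6n)).
Since 6n ≥ 6n for n ≥ 1, this is ≤ 12/(6·6n) = (1/3)/n.
So |(7n - 2)/(6n) − (7/6)| < ϵ whenever n > (1/3)/ϵ.
Take M = (1/3)/ϵ. If n > M then |(7n - 2)/(6n) − (7/6)| ≤ (1/3)/n < ϵ.

M = (1/3)/ϵ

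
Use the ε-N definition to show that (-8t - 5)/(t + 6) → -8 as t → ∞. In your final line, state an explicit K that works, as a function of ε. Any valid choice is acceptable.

K = 43/ε

Let ε > 0 be given. We seek K > 0 such that t > K implies |(-8t - 5)/(t + 6) + 8| < ε.
(-8t - 5)/(t + 6) + 8 = ((-8t - 5) − (-8)(t + 6)) / ((t + 6)) = 43/((t + 6)).
For t > 0 we have t + 6 > t, so |(-8t - 5)/(t + 6) + 8| = 43/((t + 6)) < 43/(t) = 43/t.
Thus |(-8t - 5)/(t + 6) + 8| < ε whenever t > 43/ε.
Take K = 43/ε. If t > K then |(-8t - 5)/(t + 6) + 8| < 43/t < ε.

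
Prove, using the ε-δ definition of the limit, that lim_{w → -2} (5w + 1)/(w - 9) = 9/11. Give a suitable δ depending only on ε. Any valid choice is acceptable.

Let ε > 0. We want δ > 0 with 0 < |w + 2| < δ ⇒ |(5w + 1)/(w - 9) − (9/11)| < ε.
Combining over a common denominator, (5w + 1)/(w - 9) − (9/11) = [(5w + 1)·(-11) − (-9)·(w - 9)] / [(-11)·(w - 9)] = -46(w + 2) / ((-11)(w - 9)).
So |(5w + 1)/(w - 9) − (9/11)| = 46|w + 2| / (11·|w − 9|).
Require δ ≤ 11/2, so |w − 9| ≥ |-11| − |w + 2| > 11 − 11/2 = 11/2.
Hence |(5w + 1)/(w - 9) − (9/11)| < 46|w + 2|/(11·(11/2)) = (92/121)|w + 2|, which is < ε once |w + 2| < (121/92)ε.
Take δ = min(11/2, (121/92)ε). Then 0 < |w + 2| < δ forces both bounds, so |(5w + 1)/(w - 9) − (9/11)| < ε.

δ = min(11/2, (121/92)ε)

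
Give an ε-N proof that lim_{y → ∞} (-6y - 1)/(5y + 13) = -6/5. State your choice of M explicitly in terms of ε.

Suppose ε > 0. We seek M > 0 such that y > M implies |(-6y - 1)/(5y + 13) + 6/5| < ε.
(-6y - 1)/(5y + 13) + 6/5 = (5(-6y - 1) − (-6)(5y + 13)) / (5(5y + 13)) = 73/(5(5y + 13)).
For y > 0 we have 5y + 13 > 5y, so |(-6y - 1)/(5y + 13) + 6/5| = 73/(5(5y + 13)) < 73/(5·5y) = (73/25)/y.
Thus |(-6y - 1)/(5y + 13) + 6/5| < ε whenever y > (73/25)/ε.
Take M = (73/25)/ε. If y > M then |(-6y - 1)/(5y + 13) + 6/5| < (73/25)/y < ε.

M = (73/25)/ε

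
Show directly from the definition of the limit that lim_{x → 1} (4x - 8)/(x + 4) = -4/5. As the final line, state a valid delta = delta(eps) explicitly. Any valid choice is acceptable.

Let eps > 0 be given. We want delta > 0 with 0 < |x − 1| < delta ⇒ |(4x - 8)/(x + 4) + 4/5| < eps.
Combining over a common denominator, (4x - 8)/(x + 4) + 4/5 = [(4x - 8)·5 − (-4)·(x + 4)] / [5·(x + 4)] = 24(x − 1) / (5(x + 4)).
So |(4x - 8)/(x + 4) + 4/5| = 24|x − 1| / (5·|x + 4|).
Require delta ≤ 5/2, so |x + 4| ≥ |5| − |x − 1| > 5 − 5/2 = 5/2.
Hence |(4x - 8)/(x + 4) + 4/5| < 24|x − 1|/(5·(5/2)) = (48/25)|x − 1|, which is < eps once |x − 1| < (25/48)eps.
Take delta = min(5/2, (25/48)eps). Then 0 < |x − 1| < delta forces both bounds, so |(4x - 8)/(x + 4) + 4/5| < eps.

delta = min(5/2, (25/48)eps)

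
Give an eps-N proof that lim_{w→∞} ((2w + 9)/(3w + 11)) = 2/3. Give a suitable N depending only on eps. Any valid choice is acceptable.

N = (5/9)/eps

Suppose eps > 0. We seek N > 0 such that w > N implies |(2w + 9)/(3w + 11) − (2/3)| < eps.
(2w + 9)/(3w + 11) − (2/3) = (3(2w + 9) − 2(3w + 11)) / (3(3w + 11)) = 5/(3(3w + 11)).
For w > 0 we have 3w + 11 > 3w, so |(2w + 9)/(3w + 11) − (2/3)| = 5/(3(3w + 11)) < 5/(3·3w) = (5/9)/w.
Thus |(2w + 9)/(3w + 11) − (2/3)| < eps whenever w > (5/9)/eps.
Take N = (5/9)/eps. If w > N then |(2w + 9)/(3w + 11) − (2/3)| < (5/9)/w < eps.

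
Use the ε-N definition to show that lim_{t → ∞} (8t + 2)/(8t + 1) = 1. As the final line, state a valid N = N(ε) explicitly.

N = (1/8)/ε

Let ε > 0. We seek N > 0 such that t > N implies |(8t + 2)/(8t + 1) − 1| < ε.
(8t + 2)/(8t + 1) − 1 = (8(8t + 2) − 8(8t + 1)) / (8(8t + 1)) = 8/(8(8t + 1)).
For t > 0 we have 8t + 1 > 8t, so |(8t + 2)/(8t + 1) − 1| = 8/(8(8t + 1)) < 8/(8·8t) = (1/8)/t.
Thus |(8t + 2)/(8t + 1) − 1| < ε whenever t > (1/8)/ε.
Take N = (1/8)/ε. If t > N then |(8t + 2)/(8t + 1) − 1| < (1/8)/t < ε.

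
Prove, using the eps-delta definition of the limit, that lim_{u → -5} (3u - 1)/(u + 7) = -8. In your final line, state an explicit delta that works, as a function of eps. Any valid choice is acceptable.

delta = min(1, (1/11)eps)

Let eps > 0. We want delta > 0 with 0 < |u + 5| < delta ⇒ |(3u - 1)/(u + 7) + 8| < eps.
Combining over a common denominator, (3u - 1)/(u + 7) + 8 = [(3u - 1)·2 − (-16)·(u + 7)] / [2·(u + 7)] = 22(u + 5) / (2(u + 7)).
So |(3u - 1)/(u + 7) + 8| = 22|u + 5| / (2·|u + 7|).
Require delta ≤ 1, so |u + 7| ≥ |2| − |u + 5| > 2 − 1 = 1.
Hence |(3u - 1)/(u + 7) + 8| < 22|u + 5|/(2·1) = 11|u + 5|, which is < eps once |u + 5| < (1/11)eps.
Take delta = min(1, (1/11)eps). Then 0 < |u + 5| < delta forces both bounds, so |(3u - 1)/(u + 7) + 8| < eps.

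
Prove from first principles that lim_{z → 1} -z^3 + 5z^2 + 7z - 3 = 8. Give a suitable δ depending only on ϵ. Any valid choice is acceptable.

Suppose ϵ > 0. We want δ > 0 such that 0 < |z − 1| < δ implies |(-z^3 + 5z^2 + 7z - 3) − 8| < ϵ.
(-z^3 + 5z^2 + 7z - 3) − 8 = -z^3 + 5z^2 + 7z - 11 = (z − 1)(-z^2 + 4z + 11).
So |(-z^3 + 5z^2 + 7z - 3) − 8| = |z − 1|·|-z^2 + 4z + 11|.
Require δ ≤ 2. Then |z − 1| < 2 gives |z| < 3, and by the triangle inequality |-z^2 + 4z + 11| ≤ 3^2 + 4·3 + 11 = 32.
Hence |(-z^3 + 5z^2 + 7z - 3) − 8| ≤ 32|z − 1| < ϵ provided |z − 1| < ϵ/32.
Choosing δ = min(2, ϵ/32) ensures both conditions, hence |(-z^3 + 5z^2 + 7z - 3) − 8| < ϵ.

δ = min(2, ϵ/32)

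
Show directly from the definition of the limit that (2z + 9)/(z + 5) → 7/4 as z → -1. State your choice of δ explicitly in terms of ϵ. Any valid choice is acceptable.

Let ϵ > 0. We want δ > 0 with 0 < |z + 1| < δ ⇒ |(2z + 9)/(z + 5) − (7/4)| < ϵ.
Combining over a common denominator, (2z + 9)/(z + 5) − (7/4) = [(2z + 9)·4 − 7·(z + 5)] / [4·(z + 5)] = 1(z + 1) / (4(z + 5)).
So |(2z + 9)/(z + 5) − (7/4)| = |z + 1| / (4·|z + 5|).
Restrict δ ≤ 2. Then |z + 1| < 2 gives |z + 5| = |(z + 1) + 4| ≥ 4 − 2 = 2.
Hence |(2z + 9)/(z + 5) − (7/4)| < |z + 1|/(4·2) = (1/8)|z + 1|, which is < ϵ once |z + 1| < 8ϵ.
Take δ = min(2, 8ϵ). Then 0 < |z + 1| < δ forces both bounds, so |(2z + 9)/(z + 5) − (7/4)| < ϵ.

δ = min(2, 8ϵ)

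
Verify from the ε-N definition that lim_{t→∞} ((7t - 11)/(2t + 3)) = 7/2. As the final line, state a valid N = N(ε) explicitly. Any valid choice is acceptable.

N = (43/4)/ε

Fix ε > 0. We seek N > 0 such that t > N implies |(7t - 11)/(2t + 3) − (7/2)| < ε.
(7t - 11)/(2t + 3) − (7/2) = (2(7t - 11) − 7(2t + 3)) / (2(2t + 3)) = -43/(2(2t + 3)).
For t > 0 we have 2t + 3 > 2t, so |(7t - 11)/(2t + 3) − (7/2)| = 43/(2(2t + 3)) < 43/(2·2t) = (43/4)/t.
Thus |(7t - 11)/(2t + 3) − (7/2)| < ε whenever t > (43/4)/ε.
Take N = (43/4)/ε. If t > N then |(7t - 11)/(2t + 3) − (7/2)| < (43/4)/t < ε.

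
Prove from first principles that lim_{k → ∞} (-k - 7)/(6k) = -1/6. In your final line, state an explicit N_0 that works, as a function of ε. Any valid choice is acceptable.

Suppose ε > 0. For k ≥ 1, |(-k - 7)/(6k) + 1/6| = |-42|/(6(6k)) = 42/(6(6k)).
Since 6k ≥ 6k for k ≥ 1, this is ≤ 42/(6·6k) = (7/6)/k.
So |(-k - 7)/(6k) + 1/6| < ε whenever k > (7/6)/ε.
Take N_0 = (7/6)/ε. If k > N_0 then |(-k - 7)/(6k) + 1/6| ≤ (7/6)/k < ε.

N_0 = (7/6)/ε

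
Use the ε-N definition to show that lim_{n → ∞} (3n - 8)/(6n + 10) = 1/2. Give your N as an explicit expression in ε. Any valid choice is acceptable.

N = (13/6)/ε

Fix ε > 0. For n ≥ 1, |(3n - 8)/(6n + 10) − (1/2)| = |-78|/(6(6n + 10)) = 78/(6(6n + 10)).
Since 6n + 10 ≥ 6n for n ≥ 1, this is ≤ 78/(6·6n) = (13/6)/n.
So |(3n - 8)/(6n + 10) − (1/2)| < ε whenever n > (13/6)/ε.
Take N = (13/6)/ε. If n > N then |(3n - 8)/(6n + 10) − (1/2)| ≤ (13/6)/n < ε.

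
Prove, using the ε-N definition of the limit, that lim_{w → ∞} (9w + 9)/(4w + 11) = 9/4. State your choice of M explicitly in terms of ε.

M = (63/16)/ε

Fix ε > 0. We seek M > 0 such that w > M implies |(9w + 9)/(4w + 11) − (9/4)| < ε.
(9w + 9)/(4w + 11) − (9/4) = (4(9w + 9) − 9(4w + 11)) / (4(4w + 11)) = -63/(4(4w + 11)).
For w > 0 we have 4w + 11 > 4w, so |(9w + 9)/(4w + 11) − (9/4)| = 63/(4(4w + 11)) < 63/(4·4w) = (63/16)/w.
Thus |(9w + 9)/(4w + 11) − (9/4)| < ε whenever w > (63/16)/ε.
Take M = (63/16)/ε. If w > M then |(9w + 9)/(4w + 11) − (9/4)| < (63/16)/w < ε.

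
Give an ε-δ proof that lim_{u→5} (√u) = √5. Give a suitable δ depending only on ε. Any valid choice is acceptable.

Suppose ε > 0. We want δ > 0 such that 0 < |u − 5| < δ implies |√u − √5| < ε.
Rationalise: √u − √5 = (u − 5)/(√u + √5), so |√u − √5| = |u − 5|/(√u + √5).
Restrict δ ≤ 5 so that |u − 5| < 5 forces u > 0, and then √u + √5 > √5.
Hence |√u − √5| < |u − 5|/√5, which is < ε once |u − 5| < √5·ε.
Take δ = min(5, √5·ε). If 0 < |u − 5| < δ then u > 0 and |√u − √5| < |u − 5|/√5 < ε.

δ = min(5, √5·ε)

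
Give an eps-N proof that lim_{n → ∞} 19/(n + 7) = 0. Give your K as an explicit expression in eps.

Suppose eps > 0. For n ≥ 1, |19/(n + 7) − 0| = 19/(n + 7) ≤ 19/n.
We need 19/n < eps, i.e. n > 19/eps.
Take K = 19/eps. If n > K then |19/(n + 7)| ≤ 19/n < eps.

K = 19/eps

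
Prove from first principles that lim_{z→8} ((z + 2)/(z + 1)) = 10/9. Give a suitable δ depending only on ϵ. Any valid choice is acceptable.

δ = min(9/2, (81/2)ϵ)

Let ϵ > 0 be given. We want δ > 0 with 0 < |z − 8| < δ ⇒ |(z + 2)/(z + 1) − (10/9)| < ϵ.
Combining over a common denominator, (z + 2)/(z + 1) − (10/9) = [(z + 2)·9 − 10·(z + 1)] / [9·(z + 1)] = -1(z − 8) / (9(z + 1)).
So |(z + 2)/(z + 1) − (10/9)| = |z − 8| / (9·|z + 1|).
Restrict δ ≤ 9/2. Then |z − 8| < 9/2 gives |z + 1| = |(z − 8) + 9| ≥ 9 − 9/2 = 9/2.
Hence |(z + 2)/(z + 1) − (10/9)| < |z − 8|/(9·(9/2)) = (2/81)|z − 8|, which is < ϵ once |z − 8| < (81/2)ϵ.
Take δ = min(9/2, (81/2)ϵ). Then 0 < |z − 8| < δ forces both bounds, so |(z + 2)/(z + 1) − (10/9)| < ϵ.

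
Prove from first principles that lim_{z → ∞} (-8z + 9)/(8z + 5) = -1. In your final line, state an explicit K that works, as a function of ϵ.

K = (7/4)/ϵ

Let ϵ > 0. We seek K > 0 such that z > K implies |(-8z + 9)/(8z + 5) + 1| < ϵ.
(-8z + 9)/(8z + 5) + 1 = (8(-8z + 9) − (-8)(8z + 5)) / (8(8z + 5)) = 112/(8(8z + 5)).
For z > 0 we have 8z + 5 > 8z, so |(-8z + 9)/(8z + 5) + 1| = 112/(8(8z + 5)) < 112/(8·8z) = (7/4)/z.
Thus |(-8z + 9)/(8z + 5) + 1| < ϵ whenever z > (7/4)/ϵ.
Take K = (7/4)/ϵ. If z > K then |(-8z + 9)/(8z + 5) + 1| < (7/4)/z < ϵ.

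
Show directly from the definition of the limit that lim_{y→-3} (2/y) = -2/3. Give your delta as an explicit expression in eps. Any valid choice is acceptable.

Let eps > 0. We seek delta > 0 such that 0 < |y + 3| < delta implies |2/y + 2/3| < eps.
|2/y + 2/3| = 2·|-3 − y|/(3·|y|) = 2|y + 3|/(3|y|).
Require delta ≤ 3/2 so that |y| > 3 − 3/2 = 3/2, hence 3|y| > 9/2.
Then |2/y + 2/3| < 2|y + 3|/(9/2), which is < eps when |y + 3| < (9/4)eps.
Take delta = min(3/2, (9/4)eps). Then 0 < |y + 3| < delta gives both |y + 3| < 3/2 and |y + 3| < (9/4)eps, so |2/y + 2/3| < eps.

delta = min(3/2, (9/4)eps)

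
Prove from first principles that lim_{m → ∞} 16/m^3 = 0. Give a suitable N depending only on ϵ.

N = (16/ϵ)^{1/3}

Suppose ϵ > 0. For m ≥ 1, |16/m^3 − 0| = 16/m^3.
16/m^3 < ϵ ⇔ m^3 > 16/ϵ ⇔ m > (16/ϵ)^{1/3}.
Take N = (16/ϵ)^{1/3}. Then m > N implies 16/m^3 < ϵ.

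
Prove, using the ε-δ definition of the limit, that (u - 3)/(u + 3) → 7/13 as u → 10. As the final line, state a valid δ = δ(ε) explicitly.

Let ε > 0. We want δ > 0 with 0 < |u − 10| < δ ⇒ |(u - 3)/(u + 3) − (7/13)| < ε.
Combining over a common denominator, (u - 3)/(u + 3) − (7/13) = [(u - 3)·13 − 7·(u + 3)] / [13·(u + 3)] = 6(u − 10) / (13(u + 3)).
So |(u - 3)/(u + 3) − (7/13)| = 6|u − 10| / (13·|u + 3|).
Restrict δ ≤ 13/2. Then |u − 10| < 13/2 gives |u + 3| = |(u − 10) + 13| ≥ 13 − 13/2 = 13/2.
Hence |(u - 3)/(u + 3) − (7/13)| < 6|u − 10|/(13·(13/2)) = (12/169)|u − 10|, which is < ε once |u − 10| < (169/12)ε.
Take δ = min(13/2, (169/12)ε). Then 0 < |u − 10| < δ forces both bounds, so |(u - 3)/(u + 3) − (7/13)| < ε.

δ = min(13/2, (169/12)ε)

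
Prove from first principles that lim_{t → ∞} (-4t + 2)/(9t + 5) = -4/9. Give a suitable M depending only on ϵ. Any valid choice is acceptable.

M = (38/81)/ϵ

Suppose ϵ > 0. We seek M > 0 such that t > M implies |(-4t + 2)/(9t + 5) + 4/9| < ϵ.
(-4t + 2)/(9t + 5) + 4/9 = (9(-4t + 2) − (-4)(9t + 5)) / (9(9t + 5)) = 38/(9(9t + 5)).
For t > 0 we have 9t + 5 > 9t, so |(-4t + 2)/(9t + 5) + 4/9| = 38/(9(9t + 5)) < 38/(9·9t) = (38/81)/t.
Thus |(-4t + 2)/(9t + 5) + 4/9| < ϵ whenever t > (38/81)/ϵ.
Take M = (38/81)/ϵ. If t > M then |(-4t + 2)/(9t + 5) + 4/9| < (38/81)/t < ϵ.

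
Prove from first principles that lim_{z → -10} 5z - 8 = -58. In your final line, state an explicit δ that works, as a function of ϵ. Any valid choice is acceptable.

δ = ϵ/5

Let ϵ > 0 be given. We need δ > 0 so that 0 < |z + 10| < δ implies |(5z - 8) + 58| < ϵ.
Since (5z - 8) + 58 = 5(z + 10), we have |(5z - 8) + 58| = 5|z + 10|.
Thus it suffices that |z + 10| < ϵ/5.
Take δ = ϵ/5. If 0 < |z + 10| < δ then |(5z - 8) + 58| = 5|z + 10| < 5·(ϵ/5) = ϵ.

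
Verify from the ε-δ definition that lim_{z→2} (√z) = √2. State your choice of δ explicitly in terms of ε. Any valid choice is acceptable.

δ = min(2, √2·ε)

Let ε > 0. We want δ > 0 such that 0 < |z − 2| < δ implies |√z − √2| < ε.
Rationalise: √z − √2 = (z − 2)/(√z + √2), so |√z − √2| = |z − 2|/(√z + √2).
Restrict δ ≤ 2 so that |z − 2| < 2 forces z > 0, and then √z + √2 > √2.
Hence |√z − √2| < |z − 2|/√2, which is < ε once |z − 2| < √2·ε.
Take δ = min(2, √2·ε). If 0 < |z − 2| < δ then z > 0 and |√z − √2| < |z − 2|/√2 < ε.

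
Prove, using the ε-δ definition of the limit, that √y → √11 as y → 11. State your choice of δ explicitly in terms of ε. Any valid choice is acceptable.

δ = min(11, √11·ε)

Fix ε > 0. We want δ > 0 such that 0 < |y − 11| < δ implies |√y − √11| < ε.
Rationalise: √y − √11 = (y − 11)/(√y + √11), so |√y − √11| = |y − 11|/(√y + √11).
Restrict δ ≤ 11 so that |y − 11| < 11 forces y > 0, and then √y + √11 > √11.
Hence |√y − √11| < |y − 11|/√11, which is < ε once |y − 11| < √11·ε.
Take δ = min(11, √11·ε). If 0 < |y − 11| < δ then y > 0 and |√y − √11| < |y − 11|/√11 < ε.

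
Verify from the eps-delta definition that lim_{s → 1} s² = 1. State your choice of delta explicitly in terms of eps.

delta = min(1, eps/3)

Let eps > 0. We seek delta > 0 with 0 < |s − 1| < delta ⇒ |s² − 1| < eps.
Factor: s² − 1 = (s − 1)(s + 1), so |s² − 1| = |s − 1|·|s + 1|.
Restrict delta ≤ 1. Then |s − 1| < 1 gives |s| < 2, so by the triangle inequality |s + 1| ≤ 2 + 1 = 3.
Hence |s² − 1| ≤ 3|s − 1|, which is < eps once |s − 1| < eps/3.
Take delta = min(1, eps/3). If 0 < |s − 1| < delta then both bounds hold and |s² − 1| ≤ 3|s − 1| < 3·(eps/3) = eps.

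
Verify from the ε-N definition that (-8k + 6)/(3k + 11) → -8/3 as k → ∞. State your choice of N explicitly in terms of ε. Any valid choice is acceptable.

Let ε > 0. For k ≥ 1, |(-8k + 6)/(3k + 11) + 8/3| = |106|/(3(3k + 11)) = 106/(3(3k + 11)).
Since 3k + 11 ≥ 3k for k ≥ 1, this is ≤ 106/(3·3k) = (106/9)/k.
So |(-8k + 6)/(3k + 11) + 8/3| < ε whenever k > (106/9)/ε.
Take N = (106/9)/ε. If k > N then |(-8k + 6)/(3k + 11) + 8/3| ≤ (106/9)/k < ε.

N = (106/9)/ε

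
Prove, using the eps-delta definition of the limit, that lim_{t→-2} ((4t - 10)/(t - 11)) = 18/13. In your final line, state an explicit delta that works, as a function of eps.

delta = min(13/2, (169/68)eps)

Fix eps > 0. We want delta > 0 with 0 < |t + 2| < delta ⇒ |(4t - 10)/(t - 11) − (18/13)| < eps.
Combining over a common denominator, (4t - 10)/(t - 11) − (18/13) = [(4t - 10)·(-13) − (-18)·(t - 11)] / [(-13)·(t - 11)] = -34(t + 2) / ((-13)(t - 11)).
So |(4t - 10)/(t - 11) − (18/13)| = 34|t + 2| / (13·|t − 11|).
Restrict delta ≤ 13/2. Then |t + 2| < 13/2 gives |t − 11| = |(t + 2) + (-13)| ≥ 13 − 13/2 = 13/2.
Hence |(4t - 10)/(t - 11) − (18/13)| < 34|t + 2|/(13·(13/2)) = (68/169)|t + 2|, which is < eps once |t + 2| < (169/68)eps.
Take delta = min(13/2, (169/68)eps). Then 0 < |t + 2| < delta forces both bounds, so |(4t - 10)/(t - 11) − (18/13)| < eps.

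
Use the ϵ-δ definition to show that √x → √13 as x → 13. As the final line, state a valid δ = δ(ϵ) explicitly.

δ = min(13, √13·ϵ)

Suppose ϵ > 0. We want δ > 0 such that 0 < |x − 13| < δ implies |√x − √13| < ϵ.
Rationalise: √x − √13 = (x − 13)/(√x + √13), so |√x − √13| = |x − 13|/(√x + √13).
Restrict δ ≤ 13 so that |x − 13| < 13 forces x > 0, and then √x + √13 > √13.
Hence |√x − √13| < |x − 13|/√13, which is < ϵ once |x − 13| < √13·ϵ.
Take δ = min(13, √13·ϵ). If 0 < |x − 13| < δ then x > 0 and |√x − √13| < |x − 13|/√13 < ϵ.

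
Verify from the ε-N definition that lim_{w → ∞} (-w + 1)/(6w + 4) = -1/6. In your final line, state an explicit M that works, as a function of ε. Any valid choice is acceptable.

Let ε > 0 be given. We seek M > 0 such that w > M implies |(-w + 1)/(6w + 4) + 1/6| < ε.
(-w + 1)/(6w + 4) + 1/6 = (6(-w + 1) − (-1)(6w + 4)) / (6(6w + 4)) = 10/(6(6w + 4)).
For w > 0 we have 6w + 4 > 6w, so |(-w + 1)/(6w + 4) + 1/6| = 10/(6(6w + 4)) < 10/(6·6w) = (5/18)/w.
Thus |(-w + 1)/(6w + 4) + 1/6| < ε whenever w > (5/18)/ε.
Take M = (5/18)/ε. If w > M then |(-w + 1)/(6w + 4) + 1/6| < (5/18)/w < ε.

M = (5/18)/ε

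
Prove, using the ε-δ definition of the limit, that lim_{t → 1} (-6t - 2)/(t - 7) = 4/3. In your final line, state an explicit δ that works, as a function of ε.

Let ε > 0 be given. We want δ > 0 with 0 < |t − 1| < δ ⇒ |(-6t - 2)/(t - 7) − (4/3)| < ε.
Combining over a common denominator, (-6t - 2)/(t - 7) − (4/3) = [(-6t - 2)·(-6) − (-8)·(t - 7)] / [(-6)·(t - 7)] = 44(t − 1) / ((-6)(t - 7)).
So |(-6t - 2)/(t - 7) − (4/3)| = 44|t − 1| / (6·|t − 7|).
Require δ ≤ 3, so |t − 7| ≥ |-6| − |t − 1| > 6 − 3 = 3.
Hence |(-6t - 2)/(t - 7) − (4/3)| < 44|t − 1|/(6·3) = (22/9)|t − 1|, which is < ε once |t − 1| < (9/22)ε.
Take δ = min(3, (9/22)ε). Then 0 < |t − 1| < δ forces both bounds, so |(-6t - 2)/(t - 7) − (4/3)| < ε.

δ = min(3, (9/22)ε)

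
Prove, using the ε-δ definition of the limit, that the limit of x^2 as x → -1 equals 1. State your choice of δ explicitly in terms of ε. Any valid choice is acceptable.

Let ε > 0 be given. We seek δ > 0 with 0 < |x + 1| < δ ⇒ |x^2 − 1| < ε.
Factor: x^2 − 1 = (x + 1)(x - 1), so |x^2 − 1| = |x + 1|·|x - 1|.
Impose δ ≤ 1 so that |x| < 2; then |x - 1| ≤ 3.
Hence |x^2 − 1| ≤ 3|x + 1|, which is < ε once |x + 1| < ε/3.
Take δ = min(1, ε/3). If 0 < |x + 1| < δ then both bounds hold and |x^2 − 1| ≤ 3|x + 1| < 3·(ε/3) = ε.

δ = min(1, ε/3)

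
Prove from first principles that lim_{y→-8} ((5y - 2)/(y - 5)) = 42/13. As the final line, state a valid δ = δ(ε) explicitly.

Let ε > 0. We want δ > 0 with 0 < |y + 8| < δ ⇒ |(5y - 2)/(y - 5) − (42/13)| < ε.
Combining over a common denominator, (5y - 2)/(y - 5) − (42/13) = [(5y - 2)·(-13) − (-42)·(y - 5)] / [(-13)·(y - 5)] = -23(y + 8) / ((-13)(y - 5)).
So |(5y - 2)/(y - 5) − (42/13)| = 23|y + 8| / (13·|y − 5|).
Restrict δ ≤ 13/2. Then |y + 8| < 13/2 gives |y − 5| = |(y + 8) + (-13)| ≥ 13 − 13/2 = 13/2.
Hence |(5y - 2)/(y - 5) − (42/13)| < 23|y + 8|/(13·(13/2)) = (46/169)|y + 8|, which is < ε once |y + 8| < (169/46)ε.
Take δ = min(13/2, (169/46)ε). Then 0 < |y + 8| < δ forces both bounds, so |(5y - 2)/(y - 5) − (42/13)| < ε.

δ = min(13/2, (169/46)ε)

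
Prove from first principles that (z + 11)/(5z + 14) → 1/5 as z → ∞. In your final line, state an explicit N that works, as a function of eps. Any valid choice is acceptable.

N = (41/25)/eps

Suppose eps > 0. We seek N > 0 such that z > N implies |(z + 11)/(5z + 14) − (1/5)| < eps.
(z + 11)/(5z + 14) − (1/5) = (5(z + 11) − (5z + 14)) / (5(5z + 14)) = 41/(5(5z + 14)).
For z > 0 we have 5z + 14 > 5z, so |(z + 11)/(5z + 14) − (1/5)| = 41/(5(5z + 14)) < 41/(5·5z) = (41/25)/z.
Thus |(z + 11)/(5z + 14) − (1/5)| < eps whenever z > (41/25)/eps.
Take N = (41/25)/eps. If z > N then |(z + 11)/(5z + 14) − (1/5)| < (41/25)/z < eps.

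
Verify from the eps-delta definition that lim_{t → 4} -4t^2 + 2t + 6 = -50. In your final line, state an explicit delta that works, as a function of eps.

delta = min(2, eps/38)

Fix eps > 0. We want delta > 0 such that 0 < |t − 4| < delta implies |(-4t^2 + 2t + 6) + 50| < eps.
(-4t^2 + 2t + 6) + 50 = -4t^2 + 2t + 56 = (t − 4)(-4t - 14).
So |(-4t^2 + 2t + 6) + 50| = |t − 4|·|-4t - 14|.
Assume first that |t − 4| < 2, so |t| < 6. Then |-4t - 14| ≤ 4·6 + 14 = 38.
Hence |(-4t^2 + 2t + 6) + 50| ≤ 38|t − 4| < eps provided |t − 4| < eps/38.
Choosing delta = min(2, eps/38) ensures both conditions, hence |(-4t^2 + 2t + 6) + 50| < eps.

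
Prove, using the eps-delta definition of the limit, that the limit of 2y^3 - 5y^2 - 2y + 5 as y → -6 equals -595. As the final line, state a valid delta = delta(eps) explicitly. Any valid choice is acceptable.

delta = min(2, eps/364)

Fix eps > 0. We want delta > 0 such that 0 < |y + 6| < delta implies |(2y^3 - 5y^2 - 2y + 5) + 595| < eps.
(2y^3 - 5y^2 - 2y + 5) + 595 = 2y^3 - 5y^2 - 2y + 600 = (y + 6)(2y^2 - 17y + 100).
So |(2y^3 - 5y^2 - 2y + 5) + 595| = |y + 6|·|2y^2 - 17y + 100|.
Assume first that |y + 6| < 2, so |y| < 8. Then |2y^2 - 17y + 100| ≤ 2·8^2 + 17·8 + 100 = 364.
Hence |(2y^3 - 5y^2 - 2y + 5) + 595| ≤ 364|y + 6| < eps provided |y + 6| < eps/364.
Take delta = min(2, eps/364). Then 0 < |y + 6| < delta gives both |y + 6| < 2 and |y + 6| < eps/364, so |(2y^3 - 5y^2 - 2y + 5) + 595| < eps.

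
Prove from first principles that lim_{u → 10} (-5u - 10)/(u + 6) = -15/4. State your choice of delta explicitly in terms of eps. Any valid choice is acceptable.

Let eps > 0 be given. We want delta > 0 with 0 < |u − 10| < delta ⇒ |(-5u - 10)/(u + 6) + 15/4| < eps.
Combining over a common denominator, (-5u - 10)/(u + 6) + 15/4 = [(-5u - 10)·16 − (-60)·(u + 6)] / [16·(u + 6)] = -20(u − 10) / (16(u + 6)).
So |(-5u - 10)/(u + 6) + 15/4| = 20|u − 10| / (16·|u + 6|).
Require delta ≤ 8, so |u + 6| ≥ |16| − |u − 10| > 16 − 8 = 8.
Hence |(-5u - 10)/(u + 6) + 15/4| < 20|u − 10|/(16·8) = (5/32)|u − 10|, which is < eps once |u − 10| < (32/5)eps.
Take delta = min(8, (32/5)eps). Then 0 < |u − 10| < delta forces both bounds, so |(-5u - 10)/(u + 6) + 15/4| < eps.

delta = min(8, (32/5)eps)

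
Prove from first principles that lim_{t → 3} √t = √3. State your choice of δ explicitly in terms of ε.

δ = min(3, √3·ε)

Let ε > 0 be given. We want δ > 0 such that 0 < |t − 3| < δ implies |√t − √3| < ε.
Multiplying by the conjugate, |√t − √3| = |t − 3|/(√t + √3).
Restrict δ ≤ 3 so that |t − 3| < 3 forces t > 0, and then √t + √3 > √3.
Hence |√t − √3| < |t − 3|/√3, which is < ε once |t − 3| < √3·ε.
Take δ = min(3, √3·ε). If 0 < |t − 3| < δ then t > 0 and |√t − √3| < |t − 3|/√3 < ε.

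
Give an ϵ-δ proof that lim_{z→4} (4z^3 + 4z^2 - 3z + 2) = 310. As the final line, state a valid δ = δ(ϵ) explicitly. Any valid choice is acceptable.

Let ϵ > 0 be given. We want δ > 0 such that 0 < |z − 4| < δ implies |(4z^3 + 4z^2 - 3z + 2) − 310| < ϵ.
(4z^3 + 4z^2 - 3z + 2) − 310 = 4z^3 + 4z^2 - 3z - 308 = (z − 4)(4z^2 + 20z + 77).
So |(4z^3 + 4z^2 - 3z + 2) − 310| = |z − 4|·|4z^2 + 20z + 77|.
Require δ ≤ 2. Then |z − 4| < 2 gives |z| < 6, and by the triangle inequality |4z^2 + 20z + 77| ≤ 4·6^2 + 20·6 + 77 = 341.
Hence |(4z^3 + 4z^2 - 3z + 2) − 310| ≤ 341|z − 4| < ϵ provided |z − 4| < ϵ/341.
Take δ = min(2, ϵ/341). Then 0 < |z − 4| < δ gives both |z − 4| < 2 and |z − 4| < ϵ/341, so |(4z^3 + 4z^2 - 3z + 2) − 310| < ϵ.

δ = min(2, ϵ/341)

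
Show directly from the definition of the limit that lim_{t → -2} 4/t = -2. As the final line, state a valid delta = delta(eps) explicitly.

Fix eps > 0. We seek delta > 0 such that 0 < |t + 2| < delta implies |4/t + 2| < eps.
|4/t + 2| = 4·|-2 − t|/(2·|t|) = 4|t + 2|/(2|t|).
Require delta ≤ 1 so that |t| > 2 − 1 = 1, hence 2|t| > 2.
Then |4/t + 2| < 4|t + 2|/2, which is < eps when |t + 2| < (1/2)eps.
Take delta = min(1, (1/2)eps). Then 0 < |t + 2| < delta gives both |t + 2| < 1 and |t + 2| < (1/2)eps, so |4/t + 2| < eps.

delta = min(1, (1/2)eps)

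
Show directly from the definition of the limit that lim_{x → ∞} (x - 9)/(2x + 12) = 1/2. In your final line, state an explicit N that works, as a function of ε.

Let ε > 0. We seek N > 0 such that x > N implies |(x - 9)/(2x + 12) − (1/2)| < ε.
(x - 9)/(2x + 12) − (1/2) = (2(x - 9) − (2x + 12)) / (2(2x + 12)) = -30/(2(2x + 12)).
For x > 0 we have 2x + 12 > 2x, so |(x - 9)/(2x + 12) − (1/2)| = 30/(2(2x + 12)) < 30/(2·2x) = (15/2)/x.
Thus |(x - 9)/(2x + 12) − (1/2)| < ε whenever x > (15/2)/ε.
Take N = (15/2)/ε. If x > N then |(x - 9)/(2x + 12) − (1/2)| < (15/2)/x < ε.

N = (15/2)/ε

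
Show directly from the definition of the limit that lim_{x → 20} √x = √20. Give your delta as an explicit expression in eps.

delta = min(20, √20·eps)

Let eps > 0 be given. We want delta > 0 such that 0 < |x − 20| < delta implies |√x − √20| < eps.
Multiplying by the conjugate, |√x − √20| = |x − 20|/(√x + √20).
Restrict delta ≤ 20 so that |x − 20| < 20 forces x > 0, and then √x + √20 > √20.
Hence |√x − √20| < |x − 20|/√20, which is < eps once |x − 20| < √20·eps.
Take delta = min(20, √20·eps). If 0 < |x − 20| < delta then x > 0 and |√x − √20| < |x − 20|/√20 < eps.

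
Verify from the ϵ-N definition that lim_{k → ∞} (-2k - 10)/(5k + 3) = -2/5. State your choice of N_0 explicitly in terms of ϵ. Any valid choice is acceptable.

Let ϵ > 0. For k ≥ 1, |(-2k - 10)/(5k + 3) + 2/5| = |-44|/(5(5k + 3)) = 44/(5(5k + 3)).
Since 5k + 3 ≥ 5k for k ≥ 1, this is ≤ 44/(5·5k) = (44/25)/k.
So |(-2k - 10)/(5k + 3) + 2/5| < ϵ whenever k > (44/25)/ϵ.
Take N_0 = (44/25)/ϵ. If k > N_0 then |(-2k - 10)/(5k + 3) + 2/5| ≤ (44/25)/k < ϵ.

N_0 = (44/25)/ϵ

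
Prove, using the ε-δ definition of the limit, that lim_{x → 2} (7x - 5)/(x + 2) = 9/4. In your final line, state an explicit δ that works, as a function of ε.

Let ε > 0 be given. We want δ > 0 with 0 < |x − 2| < δ ⇒ |(7x - 5)/(x + 2) − (9/4)| < ε.
Combining over a common denominator, (7x - 5)/(x + 2) − (9/4) = [(7x - 5)·4 − 9·(x + 2)] / [4·(x + 2)] = 19(x − 2) / (4(x + 2)).
So |(7x - 5)/(x + 2) − (9/4)| = 19|x − 2| / (4·|x + 2|).
Require δ ≤ 2, so |x + 2| ≥ |4| − |x − 2| > 4 − 2 = 2.
Hence |(7x - 5)/(x + 2) − (9/4)| < 19|x − 2|/(4·2) = (19/8)|x − 2|, which is < ε once |x − 2| < (8/19)ε.
Take δ = min(2, (8/19)ε). Then 0 < |x − 2| < δ forces both bounds, so |(7x - 5)/(x + 2) − (9/4)| < ε.

δ = min(2, (8/19)ε)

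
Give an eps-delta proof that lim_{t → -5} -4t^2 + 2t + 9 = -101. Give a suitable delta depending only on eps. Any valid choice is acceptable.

delta = min(2, eps/50)

Suppose eps > 0. We want delta > 0 such that 0 < |t + 5| < delta implies |(-4t^2 + 2t + 9) + 101| < eps.
(-4t^2 + 2t + 9) + 101 = -4t^2 + 2t + 110 = (t + 5)(-4t + 22).
So |(-4t^2 + 2t + 9) + 101| = |t + 5|·|-4t + 22|.
Assume first that |t + 5| < 2, so |t| < 7. Then |-4t + 22| ≤ 4·7 + 22 = 50.
Hence |(-4t^2 + 2t + 9) + 101| ≤ 50|t + 5| < eps provided |t + 5| < eps/50.
Take delta = min(2, eps/50). Then 0 < |t + 5| < delta gives both |t + 5| < 2 and |t + 5| < eps/50, so |(-4t^2 + 2t + 9) + 101| < eps.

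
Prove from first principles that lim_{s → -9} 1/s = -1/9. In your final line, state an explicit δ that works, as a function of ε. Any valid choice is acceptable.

δ = min(9/2, (81/2)ε)

Let ε > 0 be given. We seek δ > 0 such that 0 < |s + 9| < δ implies |1/s + 1/9| < ε.
|1/s + 1/9| = |-9 − s|/(9·|s|) = |s + 9|/(9|s|).
Require δ ≤ 9/2 so that |s| > 9 − 9/2 = 9/2, hence 9|s| > 81/2.
Then |1/s + 1/9| < |s + 9|/(81/2), which is < ε when |s + 9| < (81/2)ε.
Take δ = min(9/2, (81/2)ε). Then 0 < |s + 9| < δ gives both |s + 9| < 9/2 and |s + 9| < (81/2)ε, so |1/s + 1/9| < ε.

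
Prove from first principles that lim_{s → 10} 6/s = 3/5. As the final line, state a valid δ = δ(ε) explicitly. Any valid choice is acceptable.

Fix ε > 0. We seek δ > 0 such that 0 < |s − 10| < δ implies |6/s − (3/5)| < ε.
|6/s − (3/5)| = 6·|10 − s|/(10·|s|) = 6|s − 10|/(10|s|).
Restrict δ ≤ 5. Then |s − 10| < 5 gives |s| > 5, so 10|s| > 50.
Then |6/s − (3/5)| < 6|s − 10|/50, which is < ε when |s − 10| < (25/3)ε.
Take δ = min(5, (25/3)ε). Then 0 < |s − 10| < δ gives both |s − 10| < 5 and |s − 10| < (25/3)ε, so |6/s − (3/5)| < ε.

δ = min(5, (25/3)ε)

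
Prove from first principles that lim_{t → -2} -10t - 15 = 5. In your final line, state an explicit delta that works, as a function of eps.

Suppose eps > 0. We need delta > 0 so that 0 < |t + 2| < delta implies |(-10t - 15) − 5| < eps.
Since (-10t - 15) − 5 = -10(t + 2), we have |(-10t - 15) − 5| = 10|t + 2|.
So 10|t + 2| < eps exactly when |t + 2| < eps/10.
Take delta = eps/10. If 0 < |t + 2| < delta then |(-10t - 15) − 5| = 10|t + 2| < 10·(eps/10) = eps.

delta = eps/10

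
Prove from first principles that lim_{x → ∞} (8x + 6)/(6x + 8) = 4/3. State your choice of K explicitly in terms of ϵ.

K = (7/9)/ϵ

Fix ϵ > 0. We seek K > 0 such that x > K implies |(8x + 6)/(6x + 8) − (4/3)| < ϵ.
(8x + 6)/(6x + 8) − (4/3) = (6(8x + 6) − 8(6x + 8)) / (6(6x + 8)) = -28/(6(6x + 8)).
For x > 0 we have 6x + 8 > 6x, so |(8x + 6)/(6x + 8) − (4/3)| = 28/(6(6x + 8)) < 28/(6·6x) = (7/9)/x.
Thus |(8x + 6)/(6x + 8) − (4/3)| < ϵ whenever x > (7/9)/ϵ.
Take K = (7/9)/ϵ. If x > K then |(8x + 6)/(6x + 8) − (4/3)| < (7/9)/x < ϵ.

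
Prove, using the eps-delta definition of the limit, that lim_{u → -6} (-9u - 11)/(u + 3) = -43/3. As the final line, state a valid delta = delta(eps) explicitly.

delta = min(3/2, (9/32)eps)

Fix eps > 0. We want delta > 0 with 0 < |u + 6| < delta ⇒ |(-9u - 11)/(u + 3) + 43/3| < eps.
Combining over a common denominator, (-9u - 11)/(u + 3) + 43/3 = [(-9u - 11)·(-3) − 43·(u + 3)] / [(-3)·(u + 3)] = -16(u + 6) / ((-3)(u + 3)).
So |(-9u - 11)/(u + 3) + 43/3| = 16|u + 6| / (3·|u + 3|).
Restrict delta ≤ 3/2. Then |u + 6| < 3/2 gives |u + 3| = |(u + 6) + (-3)| ≥ 3 − 3/2 = 3/2.
Hence |(-9u - 11)/(u + 3) + 43/3| < 16|u + 6|/(3·(3/2)) = (32/9)|u + 6|, which is < eps once |u + 6| < (9/32)eps.
Take delta = min(3/2, (9/32)eps). Then 0 < |u + 6| < delta forces both bounds, so |(-9u - 11)/(u + 3) + 43/3| < eps.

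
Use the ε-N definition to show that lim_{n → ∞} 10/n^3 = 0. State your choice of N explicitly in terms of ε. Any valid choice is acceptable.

Fix ε > 0. For n ≥ 1, |10/n^3 − 0| = 10/n^3.
10/n^3 < ε ⇔ n^3 > 10/ε ⇔ n > (10/ε)^{1/3}.
Take N = (10/ε)^{1/3}. Then n > N implies 10/n^3 < ε.

N = (10/ε)^{1/3}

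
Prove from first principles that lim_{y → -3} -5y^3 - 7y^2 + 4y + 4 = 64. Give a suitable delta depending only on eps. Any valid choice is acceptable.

delta = min(1, eps/132)

Suppose eps > 0. We want delta > 0 such that 0 < |y + 3| < delta implies |(-5y^3 - 7y^2 + 4y + 4) − 64| < eps.
(-5y^3 - 7y^2 + 4y + 4) − 64 = -5y^3 - 7y^2 + 4y - 60 = (y + 3)(-5y^2 + 8y - 20).
So |(-5y^3 - 7y^2 + 4y + 4) − 64| = |y + 3|·|-5y^2 + 8y - 20|.
Require delta ≤ 1. Then |y + 3| < 1 gives |y| < 4, and by the triangle inequality |-5y^2 + 8y - 20| ≤ 5·4^2 + 8·4 + 20 = 132.
Hence |(-5y^3 - 7y^2 + 4y + 4) − 64| ≤ 132|y + 3| < eps provided |y + 3| < eps/132.
Take delta = min(1, eps/132). Then 0 < |y + 3| < delta gives both |y + 3| < 1 and |y + 3| < eps/132, so |(-5y^3 - 7y^2 + 4y + 4) − 64| < eps.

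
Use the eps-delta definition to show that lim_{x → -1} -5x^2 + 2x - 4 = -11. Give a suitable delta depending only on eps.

delta = min(1, eps/17)

Suppose eps > 0. We want delta > 0 such that 0 < |x + 1| < delta implies |(-5x^2 + 2x - 4) + 11| < eps.
(-5x^2 + 2x - 4) + 11 = -5x^2 + 2x + 7 = (x + 1)(-5x + 7).
So |(-5x^2 + 2x - 4) + 11| = |x + 1|·|-5x + 7|.
Assume first that |x + 1| < 1, so |x| < 2. Then |-5x + 7| ≤ 5·2 + 7 = 17.
Hence |(-5x^2 + 2x - 4) + 11| ≤ 17|x + 1| < eps provided |x + 1| < eps/17.
Choosing delta = min(1, eps/17) ensures both conditions, hence |(-5x^2 + 2x - 4) + 11| < eps.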